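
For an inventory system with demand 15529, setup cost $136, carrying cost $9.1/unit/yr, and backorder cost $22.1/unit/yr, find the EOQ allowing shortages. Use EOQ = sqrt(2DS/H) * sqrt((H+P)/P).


Formula: EOQ* = sqrt(2DS/H) * sqrt((H+P)/P)
Base EOQ = sqrt(2*15529*136/9.1) = 681.3 units
Correction = sqrt((9.1+22.1)/22.1) = 1.18818
EOQ* = 681.3 * 1.18818 = 809.5 units

809.5 units


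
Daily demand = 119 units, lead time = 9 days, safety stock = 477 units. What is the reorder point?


Formula: ROP = (Daily Demand * Lead Time) + Safety Stock
Demand during lead time = 119 * 9 = 1071 units
ROP = 1071 + 477 = 1548 units

1548 units


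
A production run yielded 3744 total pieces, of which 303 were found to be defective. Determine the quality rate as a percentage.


Formula: Quality Rate = Good Pieces / Total Pieces * 100
Good pieces = 3744 - 303 = 3441
QR = 3441 / 3744 * 100 = 91.9%

91.9%


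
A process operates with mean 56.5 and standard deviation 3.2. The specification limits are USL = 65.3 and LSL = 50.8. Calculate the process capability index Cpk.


Cpu = (65.3 - 56.5) / (3 * 3.2) = 0.92
Cpl = (56.5 - 50.8) / (3 * 3.2) = 0.59
Cpk = min(0.92, 0.59) = 0.59

0.59


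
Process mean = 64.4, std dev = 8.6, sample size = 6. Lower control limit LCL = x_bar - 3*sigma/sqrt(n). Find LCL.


LCL = 64.4 - 3 * 8.6 / sqrt(6)

53.87


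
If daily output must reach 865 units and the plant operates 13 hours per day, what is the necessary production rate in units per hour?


Formula: Production Rate = Daily Demand / Available Hours
Rate = 865 units/day / 13 hours/day
Rate = 66.5 units/hour

66.5 units/hour


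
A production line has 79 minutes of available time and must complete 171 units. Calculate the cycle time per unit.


Formula: CT = Available Time / Number of Units
CT = 79 min / 171 units
CT = 0.46 min/unit

0.46 min/unit


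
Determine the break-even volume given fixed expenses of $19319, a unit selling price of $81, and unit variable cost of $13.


Formula: BEQ = Fixed Costs / (Price - Variable Cost)
Contribution margin = $81 - $13 = $68/unit
BEQ = ceil($19319 / $68/unit) = ceil(284.1) = 285 units

285 units


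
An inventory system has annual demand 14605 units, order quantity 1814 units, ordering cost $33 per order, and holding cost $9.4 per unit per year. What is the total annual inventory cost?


TC = 14605/1814 * 33 + 1814/2 * 9.4

$8791.49


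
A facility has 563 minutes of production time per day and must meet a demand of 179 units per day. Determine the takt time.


Formula: Takt Time = Available Production Time / Customer Demand
Takt = 563 min/day / 179 units/day
Takt = 3.15 min/unit

3.15 min/unit


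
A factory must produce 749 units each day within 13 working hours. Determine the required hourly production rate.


Formula: Production Rate = Daily Demand / Available Hours
Rate = 749 units/day / 13 hours/day
Rate = 57.6 units/hour

57.6 units/hour


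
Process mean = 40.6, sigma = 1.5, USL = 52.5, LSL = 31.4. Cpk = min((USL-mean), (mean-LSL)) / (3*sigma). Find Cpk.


Cpu = (52.5 - 40.6) / (3 * 1.5) = 2.64
Cpl = (40.6 - 31.4) / (3 * 1.5) = 2.04
Cpk = min(2.64, 2.04) = 2.04

2.04


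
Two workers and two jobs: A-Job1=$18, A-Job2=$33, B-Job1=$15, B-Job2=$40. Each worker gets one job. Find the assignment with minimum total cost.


Option 1: A->1 + B->2 = $18 + $40 = $58
Option 2: A->2 + B->1 = $33 + $15 = $48
Min cost = min($58, $48) = $48

$48


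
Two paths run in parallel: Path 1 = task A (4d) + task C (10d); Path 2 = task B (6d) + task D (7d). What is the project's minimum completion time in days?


Path 1 = 4 + 10 = 14 days
Path 2 = 6 + 7 = 13 days
Duration = max(14, 13) = 14 days

14 days


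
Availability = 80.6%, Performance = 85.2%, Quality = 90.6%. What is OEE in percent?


Formula: OEE = Availability * Performance * Quality / 10000
A * P = 80.6% * 85.2% / 100 = 68.67%
OEE = 68.67% * 90.6% / 100 = 62.2%

62.2%


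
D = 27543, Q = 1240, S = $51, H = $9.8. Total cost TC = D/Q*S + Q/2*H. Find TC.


TC = 27543/1240 * 51 + 1240/2 * 9.8

$7208.82


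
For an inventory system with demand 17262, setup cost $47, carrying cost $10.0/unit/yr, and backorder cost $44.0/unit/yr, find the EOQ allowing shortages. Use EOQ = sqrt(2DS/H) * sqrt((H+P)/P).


Formula: EOQ* = sqrt(2DS/H) * sqrt((H+P)/P)
Base EOQ = sqrt(2*17262*47/10.0) = 402.82 units
Correction = sqrt((10.0+44.0)/44.0) = 1.10782
EOQ* = 402.82 * 1.10782 = 446.3 units

446.3 units


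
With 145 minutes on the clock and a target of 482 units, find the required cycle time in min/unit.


Formula: CT = Available Time / Number of Units
CT = 145 min / 482 units
CT = 0.3 min/unit

0.3 min/unit


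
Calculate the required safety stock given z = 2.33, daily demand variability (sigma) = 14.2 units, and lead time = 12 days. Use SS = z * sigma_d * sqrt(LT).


Formula: SS = z * sigma_d * sqrt(LT)
sqrt(LT) = sqrt(12) = 3.4641
SS = 2.33 * 14.2 * 3.4641
SS = 114.6 units

114.6 units


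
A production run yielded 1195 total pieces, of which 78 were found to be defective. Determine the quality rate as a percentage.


Formula: Quality Rate = Good Pieces / Total Pieces * 100
Good pieces = 1195 - 78 = 1117
QR = 1117 / 1195 * 100 = 93.5%

93.5%


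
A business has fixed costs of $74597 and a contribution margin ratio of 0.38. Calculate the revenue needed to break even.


Formula: BER = Fixed Costs / Contribution Margin Ratio
BER = $74597 / 0.38
BER = $196307.89 (to the nearest cent)

$196307.89


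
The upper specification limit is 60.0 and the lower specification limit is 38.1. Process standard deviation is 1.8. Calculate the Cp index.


Cp = (60.0 - 38.1) / (6 * 1.8)

2.03


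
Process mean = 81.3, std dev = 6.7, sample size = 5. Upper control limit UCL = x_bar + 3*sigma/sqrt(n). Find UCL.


UCL = 81.3 + 3 * 6.7 / sqrt(5)

90.29


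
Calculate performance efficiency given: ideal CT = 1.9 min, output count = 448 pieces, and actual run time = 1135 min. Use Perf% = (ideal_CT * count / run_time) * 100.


Formula: Performance = (Ideal CT * Total Count) / Run Time * 100
Ideal output time = 1.9 * 448 = 851.2 min
Performance = 851.2 / 1135 * 100 = 75.0%

75.0%


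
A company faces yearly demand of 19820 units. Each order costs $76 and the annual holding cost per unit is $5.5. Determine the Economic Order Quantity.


Formula: EOQ = sqrt(2 * D * S / H)
Numerator: 2 * 19820 * 76 = 3012640
2DS/H = 3012640 / 5.5 = 547752.7
EOQ = sqrt(547752.7) = 740.1 units

740.1 units


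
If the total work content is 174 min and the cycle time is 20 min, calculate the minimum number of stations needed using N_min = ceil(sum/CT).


Formula: N_min = ceil(Sum of Task Times / Cycle Time)
N_min = ceil(174 min / 20 min) = ceil(8.7)
N_min = 9 stations

9


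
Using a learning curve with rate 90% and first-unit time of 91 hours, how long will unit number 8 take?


Formula: T_n = T_1 * (learning_rate)^(log2(n)) where learning_rate = rate/100
Doublings = log2(8) = 3
T_n = 91 * 0.9^3
T_n = 91 * 0.729 = 66.3 hours

66.3 hours


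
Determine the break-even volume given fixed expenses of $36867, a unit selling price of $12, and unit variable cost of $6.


Formula: BEQ = Fixed Costs / (Price - Variable Cost)
Contribution margin = $12 - $6 = $6/unit
BEQ = ceil($36867 / $6/unit) = ceil(6144.5) = 6145 units

6145 units


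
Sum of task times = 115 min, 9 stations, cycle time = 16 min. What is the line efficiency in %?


Formula: Efficiency = Sum of Task Times / (N_stations * CT) * 100
Total station capacity = 9 stations * 16 min = 144 min
Efficiency = 115 / 144 * 100 = 79.9%

79.9%


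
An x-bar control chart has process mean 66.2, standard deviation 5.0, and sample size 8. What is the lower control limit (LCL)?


LCL = 66.2 - 3 * 5.0 / sqrt(8)

60.9


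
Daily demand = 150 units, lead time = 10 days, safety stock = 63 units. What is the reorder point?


Formula: ROP = (Daily Demand * Lead Time) + Safety Stock
Demand during lead time = 150 * 10 = 1500 units
ROP = 1500 + 63 = 1563 units

1563 units


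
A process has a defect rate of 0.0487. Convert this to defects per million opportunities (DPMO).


DPMO = defect_rate * 1000000 = 0.0487 * 1000000

48700


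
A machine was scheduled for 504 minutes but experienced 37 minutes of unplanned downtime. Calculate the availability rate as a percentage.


Formula: Availability = (Planned Time - Downtime) / Planned Time * 100
Uptime = 504 - 37 = 467 min
Availability = 467 / 504 * 100 = 92.7%

92.7%


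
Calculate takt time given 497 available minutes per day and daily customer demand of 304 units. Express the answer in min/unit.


Formula: Takt Time = Available Production Time / Customer Demand
Takt = 497 min/day / 304 units/day
Takt = 1.63 min/unit

1.63 min/unit


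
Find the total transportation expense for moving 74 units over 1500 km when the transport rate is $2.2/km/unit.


TC = dist * cost * units = 1500 * 2.2 * 74 = $244200.00

$244200.00


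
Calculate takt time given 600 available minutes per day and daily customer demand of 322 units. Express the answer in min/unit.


Formula: Takt Time = Available Production Time / Customer Demand
Takt = 600 min/day / 322 units/day
Takt = 1.86 min/unit

1.86 min/unit


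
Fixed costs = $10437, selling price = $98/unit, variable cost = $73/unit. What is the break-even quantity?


Formula: BEQ = Fixed Costs / (Price - Variable Cost)
Contribution margin = $98 - $73 = $25/unit
BEQ = ceil($10437 / $25/unit) = ceil(417.48) = 418 units

418 units


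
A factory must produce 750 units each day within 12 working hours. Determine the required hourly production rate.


Formula: Production Rate = Daily Demand / Available Hours
Rate = 750 units/day / 12 hours/day
Rate = 62.5 units/hour

62.5 units/hour


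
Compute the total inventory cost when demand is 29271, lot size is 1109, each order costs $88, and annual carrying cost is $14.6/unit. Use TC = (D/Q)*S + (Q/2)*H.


TC = 29271/1109 * 88 + 1109/2 * 14.6

$10418.38


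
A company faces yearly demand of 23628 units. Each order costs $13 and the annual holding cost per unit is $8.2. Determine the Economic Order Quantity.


Formula: EOQ = sqrt(2 * D * S / H)
Numerator: 2 * 23628 * 13 = 614328
2DS/H = 614328 / 8.2 = 74918.0
EOQ = sqrt(74918.0) = 273.7 units

273.7 units


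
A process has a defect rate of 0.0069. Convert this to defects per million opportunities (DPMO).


DPMO = defect_rate * 1000000 = 0.0069 * 1000000

6900


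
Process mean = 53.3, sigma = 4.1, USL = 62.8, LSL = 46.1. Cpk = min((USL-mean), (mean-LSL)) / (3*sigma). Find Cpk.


Cpu = (62.8 - 53.3) / (3 * 4.1) = 0.77
Cpl = (53.3 - 46.1) / (3 * 4.1) = 0.59
Cpk = min(0.77, 0.59) = 0.59

0.59


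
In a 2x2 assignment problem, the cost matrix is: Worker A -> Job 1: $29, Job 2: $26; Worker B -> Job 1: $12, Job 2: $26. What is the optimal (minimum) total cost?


Option 1: A->1 + B->2 = $29 + $26 = $55
Option 2: A->2 + B->1 = $26 + $12 = $38
Min cost = min($55, $38) = $38

$38


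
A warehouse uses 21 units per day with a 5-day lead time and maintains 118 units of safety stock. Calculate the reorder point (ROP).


Formula: ROP = (Daily Demand * Lead Time) + Safety Stock
Demand during lead time = 21 * 5 = 105 units
ROP = 105 + 118 = 223 units

223 units


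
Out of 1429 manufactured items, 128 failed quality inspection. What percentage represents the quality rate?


Formula: Quality Rate = Good Pieces / Total Pieces * 100
Good pieces = 1429 - 128 = 1301
QR = 1301 / 1429 * 100 = 91.0%

91.0%


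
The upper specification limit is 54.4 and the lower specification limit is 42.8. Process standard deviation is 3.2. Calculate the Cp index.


Cp = (54.4 - 42.8) / (6 * 3.2)

0.6


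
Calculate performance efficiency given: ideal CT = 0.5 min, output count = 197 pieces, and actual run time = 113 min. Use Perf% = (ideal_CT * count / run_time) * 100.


Formula: Performance = (Ideal CT * Total Count) / Run Time * 100
Ideal output time = 0.5 * 197 = 98.5 min
Performance = 98.5 / 113 * 100 = 87.2%

87.2%


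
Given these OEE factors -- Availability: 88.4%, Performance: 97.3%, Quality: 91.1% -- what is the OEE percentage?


Formula: OEE = Availability * Performance * Quality / 10000
A * P = 88.4% * 97.3% / 100 = 86.01%
OEE = 86.01% * 91.1% / 100 = 78.4%

78.4%


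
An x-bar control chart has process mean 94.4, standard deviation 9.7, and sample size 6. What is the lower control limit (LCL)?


LCL = 94.4 - 3 * 9.7 / sqrt(6)

82.52


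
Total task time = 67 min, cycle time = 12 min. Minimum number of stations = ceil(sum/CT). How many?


Formula: N_min = ceil(Sum of Task Times / Cycle Time)
N_min = ceil(67 min / 12 min) = ceil(5.5833)
N_min = 6 stations

6


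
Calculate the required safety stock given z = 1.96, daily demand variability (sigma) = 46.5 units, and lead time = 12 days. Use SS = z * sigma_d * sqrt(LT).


Formula: SS = z * sigma_d * sqrt(LT)
sqrt(LT) = sqrt(12) = 3.4641
SS = 1.96 * 46.5 * 3.4641
SS = 315.7 units

315.7 units


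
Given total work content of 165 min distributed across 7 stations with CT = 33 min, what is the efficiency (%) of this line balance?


Formula: Efficiency = Sum of Task Times / (N_stations * CT) * 100
Total station capacity = 7 stations * 33 min = 231 min
Efficiency = 165 / 231 * 100 = 71.4%

71.4%


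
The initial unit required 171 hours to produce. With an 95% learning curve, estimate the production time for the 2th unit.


Formula: T_n = T_1 * (learning_rate)^(log2(n)) where learning_rate = rate/100
Doublings = log2(2) = 1
T_n = 171 * 0.95^1
T_n = 171 * 0.95 = 162.5 hours

162.5 hours


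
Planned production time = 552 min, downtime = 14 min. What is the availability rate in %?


Formula: Availability = (Planned Time - Downtime) / Planned Time * 100
Uptime = 552 - 14 = 538 min
Availability = 538 / 552 * 100 = 97.5%

97.5%


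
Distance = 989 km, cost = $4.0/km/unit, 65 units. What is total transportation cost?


TC = dist * cost * units = 989 * 4.0 * 65 = $257140.00

$257140.00


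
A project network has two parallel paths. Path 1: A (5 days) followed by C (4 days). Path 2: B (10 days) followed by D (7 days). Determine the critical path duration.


Path 1 = 5 + 4 = 9 days
Path 2 = 10 + 7 = 17 days
Duration = max(9, 17) = 17 days

17 days


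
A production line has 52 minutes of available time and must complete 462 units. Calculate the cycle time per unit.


Formula: CT = Available Time / Number of Units
CT = 52 min / 462 units
CT = 0.11 min/unit

0.11 min/unit


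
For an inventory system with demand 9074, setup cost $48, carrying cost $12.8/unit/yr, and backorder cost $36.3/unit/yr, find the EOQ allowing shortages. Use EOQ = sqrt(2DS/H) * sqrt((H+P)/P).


Formula: EOQ* = sqrt(2DS/H) * sqrt((H+P)/P)
Base EOQ = sqrt(2*9074*48/12.8) = 260.87 units
Correction = sqrt((12.8+36.3)/36.3) = 1.16302
EOQ* = 260.87 * 1.16302 = 303.4 units

303.4 units


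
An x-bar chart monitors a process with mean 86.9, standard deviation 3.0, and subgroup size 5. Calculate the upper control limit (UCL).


UCL = 86.9 + 3 * 3.0 / sqrt(5)

90.92


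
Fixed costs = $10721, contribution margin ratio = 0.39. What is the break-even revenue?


Formula: BER = Fixed Costs / Contribution Margin Ratio
BER = $10721 / 0.39
BER = $27489.74 (to the nearest cent)

$27489.74


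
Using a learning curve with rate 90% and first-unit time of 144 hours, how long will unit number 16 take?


Formula: T_n = T_1 * (learning_rate)^(log2(n)) where learning_rate = rate/100
Doublings = log2(16) = 4
T_n = 144 * 0.9^4
T_n = 144 * 0.6561 = 94.5 hours

94.5 hours


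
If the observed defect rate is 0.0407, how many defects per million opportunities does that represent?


DPMO = defect_rate * 1000000 = 0.0407 * 1000000

40700


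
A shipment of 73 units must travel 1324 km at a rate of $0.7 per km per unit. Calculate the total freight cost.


TC = dist * cost * units = 1324 * 0.7 * 73 = $67656.40

$67656.40


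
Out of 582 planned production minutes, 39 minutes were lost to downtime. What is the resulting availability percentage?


Formula: Availability = (Planned Time - Downtime) / Planned Time * 100
Uptime = 582 - 39 = 543 min
Availability = 543 / 582 * 100 = 93.3%

93.3%


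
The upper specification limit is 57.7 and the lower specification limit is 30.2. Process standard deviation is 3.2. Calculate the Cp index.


Cp = (57.7 - 30.2) / (6 * 3.2)

1.43


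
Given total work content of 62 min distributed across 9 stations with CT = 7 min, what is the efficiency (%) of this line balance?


Formula: Efficiency = Sum of Task Times / (N_stations * CT) * 100
Total station capacity = 9 stations * 7 min = 63 min
Efficiency = 62 / 63 * 100 = 98.4%

98.4%


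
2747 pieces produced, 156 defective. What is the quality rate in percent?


Formula: Quality Rate = Good Pieces / Total Pieces * 100
Good pieces = 2747 - 156 = 2591
QR = 2591 / 2747 * 100 = 94.3%

94.3%


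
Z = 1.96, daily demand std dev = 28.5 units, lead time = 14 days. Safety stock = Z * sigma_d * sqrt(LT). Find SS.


Formula: SS = z * sigma_d * sqrt(LT)
sqrt(LT) = sqrt(14) = 3.7417
SS = 1.96 * 28.5 * 3.7417
SS = 209.0 units

209.0 units


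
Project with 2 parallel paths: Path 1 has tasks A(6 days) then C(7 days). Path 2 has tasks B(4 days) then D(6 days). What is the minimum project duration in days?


Path 1 = 6 + 7 = 13 days
Path 2 = 4 + 6 = 10 days
Duration = max(13, 10) = 13 days

13 days


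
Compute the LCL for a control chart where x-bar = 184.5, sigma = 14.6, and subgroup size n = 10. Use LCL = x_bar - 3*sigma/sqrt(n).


LCL = 184.5 - 3 * 14.6 / sqrt(10)

170.65


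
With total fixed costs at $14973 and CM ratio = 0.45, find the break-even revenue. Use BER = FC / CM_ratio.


Formula: BER = Fixed Costs / Contribution Margin Ratio
BER = $14973 / 0.45
BER = $33273.33 (to the nearest cent)

$33273.33


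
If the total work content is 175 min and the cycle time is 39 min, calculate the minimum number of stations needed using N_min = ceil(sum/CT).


Formula: N_min = ceil(Sum of Task Times / Cycle Time)
N_min = ceil(175 min / 39 min) = ceil(4.4872)
N_min = 5 stations

5


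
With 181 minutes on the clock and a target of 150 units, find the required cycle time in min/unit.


Formula: CT = Available Time / Number of Units
CT = 181 min / 150 units
CT = 1.21 min/unit

1.21 min/unit


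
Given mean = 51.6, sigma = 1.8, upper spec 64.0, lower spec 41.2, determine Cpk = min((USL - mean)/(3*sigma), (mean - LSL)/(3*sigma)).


Cpu = (64.0 - 51.6) / (3 * 1.8) = 2.3
Cpl = (51.6 - 41.2) / (3 * 1.8) = 1.93
Cpk = min(2.3, 1.93) = 1.93

1.93


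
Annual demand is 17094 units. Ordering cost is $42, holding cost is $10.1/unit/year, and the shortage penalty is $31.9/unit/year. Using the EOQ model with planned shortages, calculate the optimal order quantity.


Formula: EOQ* = sqrt(2DS/H) * sqrt((H+P)/P)
Base EOQ = sqrt(2*17094*42/10.1) = 377.05 units
Correction = sqrt((10.1+31.9)/31.9) = 1.14744
EOQ* = 377.05 * 1.14744 = 432.6 units

432.6 units


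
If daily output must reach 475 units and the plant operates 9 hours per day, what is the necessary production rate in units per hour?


Formula: Production Rate = Daily Demand / Available Hours
Rate = 475 units/day / 9 hours/day
Rate = 52.8 units/hour

52.8 units/hour


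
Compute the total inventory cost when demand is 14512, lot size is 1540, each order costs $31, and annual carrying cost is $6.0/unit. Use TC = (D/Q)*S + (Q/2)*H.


TC = 14512/1540 * 31 + 1540/2 * 6.0

$4912.12


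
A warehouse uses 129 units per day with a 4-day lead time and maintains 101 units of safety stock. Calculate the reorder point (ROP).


Formula: ROP = (Daily Demand * Lead Time) + Safety Stock
Demand during lead time = 129 * 4 = 516 units
ROP = 516 + 101 = 617 units

617 units


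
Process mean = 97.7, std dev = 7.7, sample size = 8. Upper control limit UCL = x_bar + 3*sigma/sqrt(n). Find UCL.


UCL = 97.7 + 3 * 7.7 / sqrt(8)

105.87


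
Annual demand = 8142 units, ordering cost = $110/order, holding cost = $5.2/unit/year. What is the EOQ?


Formula: EOQ = sqrt(2 * D * S / H)
Numerator: 2 * 8142 * 110 = 1791240
2DS/H = 1791240 / 5.2 = 344469.2
EOQ = sqrt(344469.2) = 586.9 units

586.9 units


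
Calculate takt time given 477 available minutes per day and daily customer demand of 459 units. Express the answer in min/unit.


Formula: Takt Time = Available Production Time / Customer Demand
Takt = 477 min/day / 459 units/day
Takt = 1.04 min/unit

1.04 min/unit


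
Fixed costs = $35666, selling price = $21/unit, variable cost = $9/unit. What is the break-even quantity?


Formula: BEQ = Fixed Costs / (Price - Variable Cost)
Contribution margin = $21 - $9 = $12/unit
BEQ = ceil($35666 / $12/unit) = ceil(2972.17) = 2973 units

2973 units


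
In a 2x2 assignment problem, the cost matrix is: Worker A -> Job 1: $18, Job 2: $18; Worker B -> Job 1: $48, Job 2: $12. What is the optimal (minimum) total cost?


Option 1: A->1 + B->2 = $18 + $12 = $30
Option 2: A->2 + B->1 = $18 + $48 = $66
Min cost = min($30, $66) = $30

$30


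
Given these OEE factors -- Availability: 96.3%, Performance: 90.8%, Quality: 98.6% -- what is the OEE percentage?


Formula: OEE = Availability * Performance * Quality / 10000
A * P = 96.3% * 90.8% / 100 = 87.44%
OEE = 87.44% * 98.6% / 100 = 86.2%

86.2%


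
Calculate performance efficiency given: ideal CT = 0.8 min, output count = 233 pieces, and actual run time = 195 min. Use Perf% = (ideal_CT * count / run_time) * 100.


Formula: Performance = (Ideal CT * Total Count) / Run Time * 100
Ideal output time = 0.8 * 233 = 186.4 min
Performance = 186.4 / 195 * 100 = 95.6%

95.6%


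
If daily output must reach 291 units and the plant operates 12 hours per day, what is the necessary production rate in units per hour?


Formula: Production Rate = Daily Demand / Available Hours
Rate = 291 units/day / 12 hours/day
Rate = 24.3 units/hour

24.3 units/hour


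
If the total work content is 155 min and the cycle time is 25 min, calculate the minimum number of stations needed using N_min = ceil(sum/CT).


Formula: N_min = ceil(Sum of Task Times / Cycle Time)
N_min = ceil(155 min / 25 min) = ceil(6.2)
N_min = 7 stations

7


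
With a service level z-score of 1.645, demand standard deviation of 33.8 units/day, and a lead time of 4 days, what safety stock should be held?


Formula: SS = z * sigma_d * sqrt(LT)
sqrt(LT) = sqrt(4) = 2.0
SS = 1.645 * 33.8 * 2.0
SS = 111.2 units

111.2 units


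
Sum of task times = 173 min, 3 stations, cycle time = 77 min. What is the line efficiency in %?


Formula: Efficiency = Sum of Task Times / (N_stations * CT) * 100
Total station capacity = 3 stations * 77 min = 231 min
Efficiency = 173 / 231 * 100 = 74.9%

74.9%


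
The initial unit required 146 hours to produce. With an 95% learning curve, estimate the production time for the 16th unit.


Formula: T_n = T_1 * (learning_rate)^(log2(n)) where learning_rate = rate/100
Doublings = log2(16) = 4
T_n = 146 * 0.95^4
T_n = 146 * 0.8145 = 118.9 hours

118.9 hours


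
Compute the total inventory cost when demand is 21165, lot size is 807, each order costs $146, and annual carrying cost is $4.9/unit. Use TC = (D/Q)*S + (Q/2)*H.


TC = 21165/807 * 146 + 807/2 * 4.9

$5806.26


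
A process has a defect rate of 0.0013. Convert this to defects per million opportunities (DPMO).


DPMO = defect_rate * 1000000 = 0.0013 * 1000000

1300


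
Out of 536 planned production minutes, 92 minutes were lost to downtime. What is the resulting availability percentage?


Formula: Availability = (Planned Time - Downtime) / Planned Time * 100
Uptime = 536 - 92 = 444 min
Availability = 444 / 536 * 100 = 82.8%

82.8%


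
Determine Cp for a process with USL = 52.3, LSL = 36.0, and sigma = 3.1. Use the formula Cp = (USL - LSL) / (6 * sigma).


Cp = (52.3 - 36.0) / (6 * 3.1)

0.88


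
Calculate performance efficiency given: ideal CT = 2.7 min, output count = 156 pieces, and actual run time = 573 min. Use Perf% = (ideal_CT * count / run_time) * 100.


Formula: Performance = (Ideal CT * Total Count) / Run Time * 100
Ideal output time = 2.7 * 156 = 421.2 min
Performance = 421.2 / 573 * 100 = 73.5%

73.5%


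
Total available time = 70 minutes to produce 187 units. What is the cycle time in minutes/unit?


Formula: CT = Available Time / Number of Units
CT = 70 min / 187 units
CT = 0.37 min/unit

0.37 min/unit


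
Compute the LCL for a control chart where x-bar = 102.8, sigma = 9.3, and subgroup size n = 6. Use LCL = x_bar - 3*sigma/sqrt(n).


LCL = 102.8 - 3 * 9.3 / sqrt(6)

91.41


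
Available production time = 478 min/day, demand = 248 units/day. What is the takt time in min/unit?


Formula: Takt Time = Available Production Time / Customer Demand
Takt = 478 min/day / 248 units/day
Takt = 1.93 min/unit

1.93 min/unit


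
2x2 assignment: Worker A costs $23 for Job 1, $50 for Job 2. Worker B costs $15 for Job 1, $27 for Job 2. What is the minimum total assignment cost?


Option 1: A->1 + B->2 = $23 + $27 = $50
Option 2: A->2 + B->1 = $50 + $15 = $65
Min cost = min($50, $65) = $50

$50


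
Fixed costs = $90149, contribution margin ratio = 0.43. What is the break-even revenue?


Formula: BER = Fixed Costs / Contribution Margin Ratio
BER = $90149 / 0.43
BER = $209648.84 (to the nearest cent)

$209648.84


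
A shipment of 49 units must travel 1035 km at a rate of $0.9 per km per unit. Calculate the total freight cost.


TC = dist * cost * units = 1035 * 0.9 * 49 = $45643.50

$45643.50


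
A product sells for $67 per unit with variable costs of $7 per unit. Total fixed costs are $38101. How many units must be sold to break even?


Formula: BEQ = Fixed Costs / (Price - Variable Cost)
Contribution margin = $67 - $7 = $60/unit
BEQ = ceil($38101 / $60/unit) = ceil(635.02) = 636 units

636 units


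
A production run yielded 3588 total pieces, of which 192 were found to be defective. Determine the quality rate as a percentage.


Formula: Quality Rate = Good Pieces / Total Pieces * 100
Good pieces = 3588 - 192 = 3396
QR = 3396 / 3588 * 100 = 94.6%

94.6%


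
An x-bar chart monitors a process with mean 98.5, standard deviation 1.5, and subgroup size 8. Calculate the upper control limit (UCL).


UCL = 98.5 + 3 * 1.5 / sqrt(8)

100.09


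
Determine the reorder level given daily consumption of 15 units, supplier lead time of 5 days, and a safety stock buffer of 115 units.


Formula: ROP = (Daily Demand * Lead Time) + Safety Stock
Demand during lead time = 15 * 5 = 75 units
ROP = 75 + 115 = 190 units

190 units


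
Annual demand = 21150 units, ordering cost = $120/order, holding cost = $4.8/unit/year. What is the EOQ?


Formula: EOQ = sqrt(2 * D * S / H)
Numerator: 2 * 21150 * 120 = 5076000
2DS/H = 5076000 / 4.8 = 1057500.0
EOQ = sqrt(1057500.0) = 1028.3 units

1028.3 units


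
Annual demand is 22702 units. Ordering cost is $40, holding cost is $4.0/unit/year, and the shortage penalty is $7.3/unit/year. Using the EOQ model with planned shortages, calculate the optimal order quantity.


Formula: EOQ* = sqrt(2DS/H) * sqrt((H+P)/P)
Base EOQ = sqrt(2*22702*40/4.0) = 673.82 units
Correction = sqrt((4.0+7.3)/7.3) = 1.24416
EOQ* = 673.82 * 1.24416 = 838.3 units

838.3 units


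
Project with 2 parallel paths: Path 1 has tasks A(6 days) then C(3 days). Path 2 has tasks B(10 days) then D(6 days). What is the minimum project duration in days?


Path 1 = 6 + 3 = 9 days
Path 2 = 10 + 6 = 16 days
Duration = max(9, 16) = 16 days

16 days


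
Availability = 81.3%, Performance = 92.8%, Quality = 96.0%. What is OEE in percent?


Formula: OEE = Availability * Performance * Quality / 10000
A * P = 81.3% * 92.8% / 100 = 75.45%
OEE = 75.45% * 96.0% / 100 = 72.4%

72.4%


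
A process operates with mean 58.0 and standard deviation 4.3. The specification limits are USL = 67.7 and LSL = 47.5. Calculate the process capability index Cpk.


Cpu = (67.7 - 58.0) / (3 * 4.3) = 0.75
Cpl = (58.0 - 47.5) / (3 * 4.3) = 0.81
Cpk = min(0.75, 0.81) = 0.75

0.75


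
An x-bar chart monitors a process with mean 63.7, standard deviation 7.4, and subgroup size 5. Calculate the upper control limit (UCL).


UCL = 63.7 + 3 * 7.4 / sqrt(5)

73.63


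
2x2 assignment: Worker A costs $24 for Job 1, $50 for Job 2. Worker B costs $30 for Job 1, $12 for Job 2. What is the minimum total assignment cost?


Option 1: A->1 + B->2 = $24 + $12 = $36
Option 2: A->2 + B->1 = $50 + $30 = $80
Min cost = min($36, $80) = $36

$36


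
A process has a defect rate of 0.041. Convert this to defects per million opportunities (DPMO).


DPMO = defect_rate * 1000000 = 0.041 * 1000000

41000


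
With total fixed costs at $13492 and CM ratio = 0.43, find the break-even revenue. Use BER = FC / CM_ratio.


Formula: BER = Fixed Costs / Contribution Margin Ratio
BER = $13492 / 0.43
BER = $31376.74 (to the nearest cent)

$31376.74


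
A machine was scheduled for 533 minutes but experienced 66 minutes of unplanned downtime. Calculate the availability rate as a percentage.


Formula: Availability = (Planned Time - Downtime) / Planned Time * 100
Uptime = 533 - 66 = 467 min
Availability = 467 / 533 * 100 = 87.6%

87.6%


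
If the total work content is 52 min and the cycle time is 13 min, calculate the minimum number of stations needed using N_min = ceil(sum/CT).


Formula: N_min = ceil(Sum of Task Times / Cycle Time)
N_min = ceil(52 min / 13 min) = ceil(4.0)
N_min = 4 stations

4


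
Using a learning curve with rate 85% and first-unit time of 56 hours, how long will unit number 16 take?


Formula: T_n = T_1 * (learning_rate)^(log2(n)) where learning_rate = rate/100
Doublings = log2(16) = 4
T_n = 56 * 0.85^4
T_n = 56 * 0.522 = 29.2 hours

29.2 hours


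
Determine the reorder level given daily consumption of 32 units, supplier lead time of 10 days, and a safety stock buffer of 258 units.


Formula: ROP = (Daily Demand * Lead Time) + Safety Stock
Demand during lead time = 32 * 10 = 320 units
ROP = 320 + 258 = 578 units

578 units


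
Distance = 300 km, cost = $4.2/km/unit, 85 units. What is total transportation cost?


TC = dist * cost * units = 300 * 4.2 * 85 = $107100.00

$107100.00


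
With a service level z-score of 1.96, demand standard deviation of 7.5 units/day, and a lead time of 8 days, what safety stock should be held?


Formula: SS = z * sigma_d * sqrt(LT)
sqrt(LT) = sqrt(8) = 2.8284
SS = 1.96 * 7.5 * 2.8284
SS = 41.6 units

41.6 units


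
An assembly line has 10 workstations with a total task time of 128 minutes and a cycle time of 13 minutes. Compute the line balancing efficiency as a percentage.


Formula: Efficiency = Sum of Task Times / (N_stations * CT) * 100
Total station capacity = 10 stations * 13 min = 130 min
Efficiency = 128 / 130 * 100 = 98.5%

98.5%


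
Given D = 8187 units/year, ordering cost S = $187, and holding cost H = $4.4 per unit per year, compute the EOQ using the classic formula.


Formula: EOQ = sqrt(2 * D * S / H)
Numerator: 2 * 8187 * 187 = 3061938
2DS/H = 3061938 / 4.4 = 695895.0
EOQ = sqrt(695895.0) = 834.2 units

834.2 units


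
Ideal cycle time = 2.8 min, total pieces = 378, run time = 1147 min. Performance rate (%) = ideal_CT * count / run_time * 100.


Formula: Performance = (Ideal CT * Total Count) / Run Time * 100
Ideal output time = 2.8 * 378 = 1058.4 min
Performance = 1058.4 / 1147 * 100 = 92.3%

92.3%


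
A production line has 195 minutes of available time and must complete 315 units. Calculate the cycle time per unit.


Formula: CT = Available Time / Number of Units
CT = 195 min / 315 units
CT = 0.62 min/unit

0.62 min/unit


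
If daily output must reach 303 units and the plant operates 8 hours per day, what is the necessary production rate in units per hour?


Formula: Production Rate = Daily Demand / Available Hours
Rate = 303 units/day / 8 hours/day
Rate = 37.9 units/hour

37.9 units/hour


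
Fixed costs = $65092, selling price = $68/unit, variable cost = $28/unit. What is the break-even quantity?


Formula: BEQ = Fixed Costs / (Price - Variable Cost)
Contribution margin = $68 - $28 = $40/unit
BEQ = ceil($65092 / $40/unit) = ceil(1627.3) = 1628 units

1628 units


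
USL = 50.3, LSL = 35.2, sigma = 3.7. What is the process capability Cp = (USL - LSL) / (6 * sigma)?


Cp = (50.3 - 35.2) / (6 * 3.7)

0.68


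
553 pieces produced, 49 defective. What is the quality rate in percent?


Formula: Quality Rate = Good Pieces / Total Pieces * 100
Good pieces = 553 - 49 = 504
QR = 504 / 553 * 100 = 91.1%

91.1%


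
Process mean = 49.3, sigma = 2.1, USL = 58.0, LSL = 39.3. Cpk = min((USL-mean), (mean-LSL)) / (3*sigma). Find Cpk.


Cpu = (58.0 - 49.3) / (3 * 2.1) = 1.38
Cpl = (49.3 - 39.3) / (3 * 2.1) = 1.59
Cpk = min(1.38, 1.59) = 1.38

1.38


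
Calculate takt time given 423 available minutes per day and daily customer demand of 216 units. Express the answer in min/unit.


Formula: Takt Time = Available Production Time / Customer Demand
Takt = 423 min/day / 216 units/day
Takt = 1.96 min/unit

1.96 min/unit


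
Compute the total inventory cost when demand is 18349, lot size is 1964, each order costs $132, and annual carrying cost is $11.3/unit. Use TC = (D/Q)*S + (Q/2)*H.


TC = 18349/1964 * 132 + 1964/2 * 11.3

$12329.83


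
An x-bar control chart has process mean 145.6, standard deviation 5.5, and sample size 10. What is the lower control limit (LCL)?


LCL = 145.6 - 3 * 5.5 / sqrt(10)

140.38


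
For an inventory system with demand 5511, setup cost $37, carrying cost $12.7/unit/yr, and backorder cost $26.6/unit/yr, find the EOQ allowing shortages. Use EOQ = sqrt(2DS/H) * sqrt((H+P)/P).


Formula: EOQ* = sqrt(2DS/H) * sqrt((H+P)/P)
Base EOQ = sqrt(2*5511*37/12.7) = 179.2 units
Correction = sqrt((12.7+26.6)/26.6) = 1.2155
EOQ* = 179.2 * 1.2155 = 217.8 units

217.8 units


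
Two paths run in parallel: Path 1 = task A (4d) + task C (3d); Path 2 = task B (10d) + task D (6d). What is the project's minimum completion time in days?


Path 1 = 4 + 3 = 7 days
Path 2 = 10 + 6 = 16 days
Duration = max(7, 16) = 16 days

16 days


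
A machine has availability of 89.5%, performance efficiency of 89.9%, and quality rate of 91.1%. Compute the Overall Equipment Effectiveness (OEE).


Formula: OEE = Availability * Performance * Quality / 10000
A * P = 89.5% * 89.9% / 100 = 80.46%
OEE = 80.46% * 91.1% / 100 = 73.3%

73.3%


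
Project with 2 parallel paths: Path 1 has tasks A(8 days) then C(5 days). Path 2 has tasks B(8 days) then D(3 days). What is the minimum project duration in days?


Path 1 = 8 + 5 = 13 days
Path 2 = 8 + 3 = 11 days
Duration = max(13, 11) = 13 days

13 days


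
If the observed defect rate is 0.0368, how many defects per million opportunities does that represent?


DPMO = defect_rate * 1000000 = 0.0368 * 1000000

36800


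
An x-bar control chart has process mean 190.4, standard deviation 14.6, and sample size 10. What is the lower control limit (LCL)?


LCL = 190.4 - 3 * 14.6 / sqrt(10)

176.55


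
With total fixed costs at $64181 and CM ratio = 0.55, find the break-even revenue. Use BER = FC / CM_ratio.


Formula: BER = Fixed Costs / Contribution Margin Ratio
BER = $64181 / 0.55
BER = $116692.73 (to the nearest cent)

$116692.73


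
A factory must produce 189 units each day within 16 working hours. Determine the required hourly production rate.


Formula: Production Rate = Daily Demand / Available Hours
Rate = 189 units/day / 16 hours/day
Rate = 11.8 units/hour

11.8 units/hour


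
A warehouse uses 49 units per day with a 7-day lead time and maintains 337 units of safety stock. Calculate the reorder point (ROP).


Formula: ROP = (Daily Demand * Lead Time) + Safety Stock
Demand during lead time = 49 * 7 = 343 units
ROP = 343 + 337 = 680 units

680 units


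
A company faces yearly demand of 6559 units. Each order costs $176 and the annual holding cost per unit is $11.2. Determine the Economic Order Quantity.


Formula: EOQ = sqrt(2 * D * S / H)
Numerator: 2 * 6559 * 176 = 2308768
2DS/H = 2308768 / 11.2 = 206140.0
EOQ = sqrt(206140.0) = 454.0 units

454.0 units


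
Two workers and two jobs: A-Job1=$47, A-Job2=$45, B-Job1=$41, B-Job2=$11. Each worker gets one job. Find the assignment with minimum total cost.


Option 1: A->1 + B->2 = $47 + $11 = $58
Option 2: A->2 + B->1 = $45 + $41 = $86
Min cost = min($58, $86) = $58

$58


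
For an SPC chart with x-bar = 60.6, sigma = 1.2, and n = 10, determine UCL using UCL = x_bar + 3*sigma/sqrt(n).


UCL = 60.6 + 3 * 1.2 / sqrt(10)

61.74


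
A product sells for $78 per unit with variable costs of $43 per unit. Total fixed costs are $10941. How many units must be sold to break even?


Formula: BEQ = Fixed Costs / (Price - Variable Cost)
Contribution margin = $78 - $43 = $35/unit
BEQ = ceil($10941 / $35/unit) = ceil(312.6) = 313 units

313 units


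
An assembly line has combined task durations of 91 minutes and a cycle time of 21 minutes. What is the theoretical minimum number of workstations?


Formula: N_min = ceil(Sum of Task Times / Cycle Time)
N_min = ceil(91 min / 21 min) = ceil(4.3333)
N_min = 5 stations

5


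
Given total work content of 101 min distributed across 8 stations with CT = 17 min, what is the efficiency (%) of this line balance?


Formula: Efficiency = Sum of Task Times / (N_stations * CT) * 100
Total station capacity = 8 stations * 17 min = 136 min
Efficiency = 101 / 136 * 100 = 74.3%

74.3%


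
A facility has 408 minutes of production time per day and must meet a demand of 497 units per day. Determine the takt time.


Formula: Takt Time = Available Production Time / Customer Demand
Takt = 408 min/day / 497 units/day
Takt = 0.82 min/unit

0.82 min/unit


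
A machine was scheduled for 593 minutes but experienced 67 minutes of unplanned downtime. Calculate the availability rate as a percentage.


Formula: Availability = (Planned Time - Downtime) / Planned Time * 100
Uptime = 593 - 67 = 526 min
Availability = 526 / 593 * 100 = 88.7%

88.7%


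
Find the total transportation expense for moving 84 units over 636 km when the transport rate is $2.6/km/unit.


TC = dist * cost * units = 636 * 2.6 * 84 = $138902.40

$138902.40


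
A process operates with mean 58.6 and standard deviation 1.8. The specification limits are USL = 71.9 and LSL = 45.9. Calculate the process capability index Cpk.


Cpu = (71.9 - 58.6) / (3 * 1.8) = 2.46
Cpl = (58.6 - 45.9) / (3 * 1.8) = 2.35
Cpk = min(2.46, 2.35) = 2.35

2.35


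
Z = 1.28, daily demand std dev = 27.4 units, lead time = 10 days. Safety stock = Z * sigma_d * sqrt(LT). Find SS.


Formula: SS = z * sigma_d * sqrt(LT)
sqrt(LT) = sqrt(10) = 3.1623
SS = 1.28 * 27.4 * 3.1623
SS = 110.9 units

110.9 units


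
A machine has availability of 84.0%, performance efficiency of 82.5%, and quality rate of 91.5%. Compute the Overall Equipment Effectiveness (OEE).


Formula: OEE = Availability * Performance * Quality / 10000
A * P = 84.0% * 82.5% / 100 = 69.3%
OEE = 69.3% * 91.5% / 100 = 63.4%

63.4%


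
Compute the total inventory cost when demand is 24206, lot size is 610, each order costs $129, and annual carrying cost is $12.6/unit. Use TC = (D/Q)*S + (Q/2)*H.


TC = 24206/610 * 129 + 610/2 * 12.6

$8961.97


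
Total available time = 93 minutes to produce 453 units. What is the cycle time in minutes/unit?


Formula: CT = Available Time / Number of Units
CT = 93 min / 453 units
CT = 0.21 min/unit

0.21 min/unit
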